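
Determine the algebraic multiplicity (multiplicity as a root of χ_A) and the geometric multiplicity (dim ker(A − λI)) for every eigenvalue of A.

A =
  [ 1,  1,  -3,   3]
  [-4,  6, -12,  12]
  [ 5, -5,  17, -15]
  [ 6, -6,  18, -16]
λ = 2: alg = 4, geom = 3

Step 1 — factor the characteristic polynomial to read off the algebraic multiplicities:
  χ_A(x) = (x - 2)^4

Step 2 — compute geometric multiplicities via the rank-nullity identity g(λ) = n − rank(A − λI):
  rank(A − (2)·I) = 1, so dim ker(A − (2)·I) = n − 1 = 3

Summary:
  λ = 2: algebraic multiplicity = 4, geometric multiplicity = 3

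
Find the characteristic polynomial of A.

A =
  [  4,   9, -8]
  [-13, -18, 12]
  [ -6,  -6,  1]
x^3 + 13*x^2 + 55*x + 75

Expanding det(x·I − A) (e.g. by cofactor expansion or by noting that A is similar to its Jordan form J, which has the same characteristic polynomial as A) gives
  χ_A(x) = x^3 + 13*x^2 + 55*x + 75
which factors as (x + 3)*(x + 5)^2. The eigenvalues (with algebraic multiplicities) are λ = -5 with multiplicity 2, λ = -3 with multiplicity 1.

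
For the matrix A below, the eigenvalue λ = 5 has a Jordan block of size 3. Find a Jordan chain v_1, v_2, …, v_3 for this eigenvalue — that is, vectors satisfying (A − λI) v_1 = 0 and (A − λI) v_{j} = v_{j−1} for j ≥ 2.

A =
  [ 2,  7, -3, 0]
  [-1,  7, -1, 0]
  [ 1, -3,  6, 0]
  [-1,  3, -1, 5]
A Jordan chain for λ = 5 of length 3:
v_1 = (-1, 0, 1, -1)ᵀ
v_2 = (-3, -1, 1, -1)ᵀ
v_3 = (1, 0, 0, 0)ᵀ

Let N = A − (5)·I. We want v_3 with N^3 v_3 = 0 but N^2 v_3 ≠ 0; then v_{j-1} := N · v_j for j = 3, …, 2.

Pick v_3 = (1, 0, 0, 0)ᵀ.
Then v_2 = N · v_3 = (-3, -1, 1, -1)ᵀ.
Then v_1 = N · v_2 = (-1, 0, 1, -1)ᵀ.

Sanity check: (A − (5)·I) v_1 = (0, 0, 0, 0)ᵀ = 0. ✓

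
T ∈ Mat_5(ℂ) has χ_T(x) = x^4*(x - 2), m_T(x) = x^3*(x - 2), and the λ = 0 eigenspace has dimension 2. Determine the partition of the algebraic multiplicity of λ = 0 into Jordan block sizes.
Block sizes for λ = 0: [3, 1]

Step 1 — from the characteristic polynomial, algebraic multiplicity of λ = 0 is 4. From dim ker(T − (0)·I) = 2, there are exactly 2 Jordan blocks for λ = 0.
Step 2 — from the minimal polynomial, the factor (x − 0)^3 tells us the largest block for λ = 0 has size 3.
Step 3 — with total size 4, 2 blocks, and largest block 3, the block sizes (in nonincreasing order) are [3, 1].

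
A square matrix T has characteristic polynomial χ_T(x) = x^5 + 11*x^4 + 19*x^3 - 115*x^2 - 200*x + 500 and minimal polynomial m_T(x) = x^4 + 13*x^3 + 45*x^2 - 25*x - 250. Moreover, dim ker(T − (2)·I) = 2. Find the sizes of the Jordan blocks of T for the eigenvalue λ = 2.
Block sizes for λ = 2: [1, 1]

Step 1 — from the characteristic polynomial, algebraic multiplicity of λ = 2 is 2. From dim ker(T − (2)·I) = 2, there are exactly 2 Jordan blocks for λ = 2.
Step 2 — from the minimal polynomial, the factor (x − 2) tells us the largest block for λ = 2 has size 1.
Step 3 — with total size 2, 2 blocks, and largest block 1, the block sizes (in nonincreasing order) are [1, 1].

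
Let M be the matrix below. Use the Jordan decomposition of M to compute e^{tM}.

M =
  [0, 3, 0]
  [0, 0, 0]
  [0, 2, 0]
e^{tM} =
  [1, 3*t, 0]
  [0, 1, 0]
  [0, 2*t, 1]

Strategy: write M = P · J · P⁻¹ where J is a Jordan canonical form, so e^{tM} = P · e^{tJ} · P⁻¹, and e^{tJ} can be computed block-by-block.

M has Jordan form
J =
  [0, 1, 0]
  [0, 0, 0]
  [0, 0, 0]
(up to reordering of blocks).

Per-block formulas:
  For a 2×2 Jordan block J_2(0): exp(t · J_2(0)) = e^(0t)·(I + t·N), where N is the 2×2 nilpotent shift.
  For a 1×1 block at λ = 0: exp(t · [0]) = [e^(0t)].

After assembling e^{tJ} and conjugating by P, we get:

e^{tM} =
  [1, 3*t, 0]
  [0, 1, 0]
  [0, 2*t, 1]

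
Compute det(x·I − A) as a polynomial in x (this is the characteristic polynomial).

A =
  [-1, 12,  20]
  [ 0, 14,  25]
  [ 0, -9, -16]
x^3 + 3*x^2 + 3*x + 1

Expanding det(x·I − A) (e.g. by cofactor expansion or by noting that A is similar to its Jordan form J, which has the same characteristic polynomial as A) gives
  χ_A(x) = x^3 + 3*x^2 + 3*x + 1
which factors as (x + 1)^3. The eigenvalues (with algebraic multiplicities) are λ = -1 with multiplicity 3.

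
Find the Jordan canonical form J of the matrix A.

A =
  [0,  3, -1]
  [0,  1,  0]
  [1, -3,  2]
J_2(1) ⊕ J_1(1)

The characteristic polynomial is
  det(x·I − A) = x^3 - 3*x^2 + 3*x - 1 = (x - 1)^3

Eigenvalues and multiplicities (the geometric multiplicity of λ is n − rank(A − λI), which equals the number of Jordan blocks for λ):
  λ = 1: algebraic multiplicity = 3, geometric multiplicity = 2

Determining the block sizes for each eigenvalue:
  λ = 1: 2 blocks summing to 3 forces exactly one block of size 2 and the rest size 1 → block sizes [2, 1]

Assembling the blocks gives a Jordan form
J =
  [1, 1, 0]
  [0, 1, 0]
  [0, 0, 1]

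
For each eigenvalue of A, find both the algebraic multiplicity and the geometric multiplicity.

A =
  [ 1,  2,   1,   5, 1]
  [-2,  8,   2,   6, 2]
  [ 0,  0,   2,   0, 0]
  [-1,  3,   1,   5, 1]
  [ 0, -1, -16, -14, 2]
λ = 2: alg = 3, geom = 2; λ = 6: alg = 2, geom = 1

Step 1 — factor the characteristic polynomial to read off the algebraic multiplicities:
  χ_A(x) = (x - 6)^2*(x - 2)^3

Step 2 — compute geometric multiplicities via the rank-nullity identity g(λ) = n − rank(A − λI):
  rank(A − (2)·I) = 3, so dim ker(A − (2)·I) = n − 3 = 2
  rank(A − (6)·I) = 4, so dim ker(A − (6)·I) = n − 4 = 1

Summary:
  λ = 2: algebraic multiplicity = 3, geometric multiplicity = 2
  λ = 6: algebraic multiplicity = 2, geometric multiplicity = 1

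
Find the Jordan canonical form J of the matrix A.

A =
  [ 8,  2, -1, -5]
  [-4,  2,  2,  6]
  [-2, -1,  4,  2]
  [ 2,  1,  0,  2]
J_2(4) ⊕ J_2(4)

The characteristic polynomial is
  det(x·I − A) = x^4 - 16*x^3 + 96*x^2 - 256*x + 256 = (x - 4)^4

Eigenvalues and multiplicities (the geometric multiplicity of λ is n − rank(A − λI), which equals the number of Jordan blocks for λ):
  λ = 4: algebraic multiplicity = 4, geometric multiplicity = 2

Determining the block sizes for each eigenvalue:
  λ = 4: with am = 4 and gm = 2, the partition is not yet determined (e.g. several partitions of 4 into 2 parts exist). Let N = A − (4)·I. Computing rank(N^1) = 2, rank(N^2) = 0; the number of blocks of size ≥ j is rank(N^{j−1}) − rank(N^j), giving [2, 2]. So we have 2 block(s) of size 2 → block sizes [2, 2]

Assembling the blocks gives a Jordan form
J =
  [4, 1, 0, 0]
  [0, 4, 0, 0]
  [0, 0, 4, 1]
  [0, 0, 0, 4]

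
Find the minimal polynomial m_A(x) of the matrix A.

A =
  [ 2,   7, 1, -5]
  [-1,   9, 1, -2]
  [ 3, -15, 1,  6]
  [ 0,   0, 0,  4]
x^3 - 12*x^2 + 48*x - 64

The characteristic polynomial is χ_A(x) = (x - 4)^4, so the eigenvalues are known. The minimal polynomial is
  m_A(x) = Π_λ (x − λ)^{k_λ}
where k_λ is the size of the *largest* Jordan block for λ (equivalently, the smallest k with (A − λI)^k v = 0 for every generalised eigenvector v of λ).

  λ = 4: largest Jordan block has size 3, contributing (x − 4)^3

So m_A(x) = (x - 4)^3 = x^3 - 12*x^2 + 48*x - 64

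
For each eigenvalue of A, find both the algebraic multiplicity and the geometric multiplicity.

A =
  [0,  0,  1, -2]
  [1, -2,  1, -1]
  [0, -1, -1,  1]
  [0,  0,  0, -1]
λ = -1: alg = 4, geom = 2

Step 1 — factor the characteristic polynomial to read off the algebraic multiplicities:
  χ_A(x) = (x + 1)^4

Step 2 — compute geometric multiplicities via the rank-nullity identity g(λ) = n − rank(A − λI):
  rank(A − (-1)·I) = 2, so dim ker(A − (-1)·I) = n − 2 = 2

Summary:
  λ = -1: algebraic multiplicity = 4, geometric multiplicity = 2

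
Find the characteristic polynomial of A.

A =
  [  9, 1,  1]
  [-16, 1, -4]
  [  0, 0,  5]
x^3 - 15*x^2 + 75*x - 125

Expanding det(x·I − A) (e.g. by cofactor expansion or by noting that A is similar to its Jordan form J, which has the same characteristic polynomial as A) gives
  χ_A(x) = x^3 - 15*x^2 + 75*x - 125
which factors as (x - 5)^3. The eigenvalues (with algebraic multiplicities) are λ = 5 with multiplicity 3.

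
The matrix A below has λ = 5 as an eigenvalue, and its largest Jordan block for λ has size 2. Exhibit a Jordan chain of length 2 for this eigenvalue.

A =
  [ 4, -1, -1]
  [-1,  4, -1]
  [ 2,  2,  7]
A Jordan chain for λ = 5 of length 2:
v_1 = (-1, -1, 2)ᵀ
v_2 = (1, 0, 0)ᵀ

Let N = A − (5)·I. We want v_2 with N^2 v_2 = 0 but N^1 v_2 ≠ 0; then v_{j-1} := N · v_j for j = 2, …, 2.

Pick v_2 = (1, 0, 0)ᵀ.
Then v_1 = N · v_2 = (-1, -1, 2)ᵀ.

Sanity check: (A − (5)·I) v_1 = (0, 0, 0)ᵀ = 0. ✓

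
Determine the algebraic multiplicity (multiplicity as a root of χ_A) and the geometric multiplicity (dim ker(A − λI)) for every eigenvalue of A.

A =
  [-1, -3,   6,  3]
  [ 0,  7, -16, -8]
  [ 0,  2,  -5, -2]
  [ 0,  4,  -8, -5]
λ = -1: alg = 4, geom = 3

Step 1 — factor the characteristic polynomial to read off the algebraic multiplicities:
  χ_A(x) = (x + 1)^4

Step 2 — compute geometric multiplicities via the rank-nullity identity g(λ) = n − rank(A − λI):
  rank(A − (-1)·I) = 1, so dim ker(A − (-1)·I) = n − 1 = 3

Summary:
  λ = -1: algebraic multiplicity = 4, geometric multiplicity = 3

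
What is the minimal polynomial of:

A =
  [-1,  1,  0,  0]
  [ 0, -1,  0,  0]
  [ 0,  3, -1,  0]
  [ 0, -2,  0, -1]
x^2 + 2*x + 1

The characteristic polynomial is χ_A(x) = (x + 1)^4, so the eigenvalues are known. The minimal polynomial is
  m_A(x) = Π_λ (x − λ)^{k_λ}
where k_λ is the size of the *largest* Jordan block for λ (equivalently, the smallest k with (A − λI)^k v = 0 for every generalised eigenvector v of λ).

  λ = -1: largest Jordan block has size 2, contributing (x + 1)^2

So m_A(x) = (x + 1)^2 = x^2 + 2*x + 1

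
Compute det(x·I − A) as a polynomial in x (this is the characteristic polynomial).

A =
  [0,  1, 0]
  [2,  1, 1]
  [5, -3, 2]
x^3 - 3*x^2 + 3*x - 1

Expanding det(x·I − A) (e.g. by cofactor expansion or by noting that A is similar to its Jordan form J, which has the same characteristic polynomial as A) gives
  χ_A(x) = x^3 - 3*x^2 + 3*x - 1
which factors as (x - 1)^3. The eigenvalues (with algebraic multiplicities) are λ = 1 with multiplicity 3.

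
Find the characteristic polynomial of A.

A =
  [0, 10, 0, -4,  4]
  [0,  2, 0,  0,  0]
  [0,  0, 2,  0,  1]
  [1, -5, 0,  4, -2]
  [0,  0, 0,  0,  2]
x^5 - 10*x^4 + 40*x^3 - 80*x^2 + 80*x - 32

Expanding det(x·I − A) (e.g. by cofactor expansion or by noting that A is similar to its Jordan form J, which has the same characteristic polynomial as A) gives
  χ_A(x) = x^5 - 10*x^4 + 40*x^3 - 80*x^2 + 80*x - 32
which factors as (x - 2)^5. The eigenvalues (with algebraic multiplicities) are λ = 2 with multiplicity 5.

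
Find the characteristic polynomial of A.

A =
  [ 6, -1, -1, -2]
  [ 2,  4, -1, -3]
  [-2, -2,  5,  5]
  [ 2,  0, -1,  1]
x^4 - 16*x^3 + 96*x^2 - 256*x + 256

Expanding det(x·I − A) (e.g. by cofactor expansion or by noting that A is similar to its Jordan form J, which has the same characteristic polynomial as A) gives
  χ_A(x) = x^4 - 16*x^3 + 96*x^2 - 256*x + 256
which factors as (x - 4)^4. The eigenvalues (with algebraic multiplicities) are λ = 4 with multiplicity 4.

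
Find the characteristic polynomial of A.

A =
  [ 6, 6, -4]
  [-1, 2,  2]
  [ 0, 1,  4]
x^3 - 12*x^2 + 48*x - 64

Expanding det(x·I − A) (e.g. by cofactor expansion or by noting that A is similar to its Jordan form J, which has the same characteristic polynomial as A) gives
  χ_A(x) = x^3 - 12*x^2 + 48*x - 64
which factors as (x - 4)^3. The eigenvalues (with algebraic multiplicities) are λ = 4 with multiplicity 3.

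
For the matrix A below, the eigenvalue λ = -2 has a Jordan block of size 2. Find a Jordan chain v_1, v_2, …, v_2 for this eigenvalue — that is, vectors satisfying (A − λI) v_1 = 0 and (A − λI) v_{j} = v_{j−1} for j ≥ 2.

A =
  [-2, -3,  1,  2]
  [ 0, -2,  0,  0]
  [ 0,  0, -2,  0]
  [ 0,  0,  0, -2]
A Jordan chain for λ = -2 of length 2:
v_1 = (-3, 0, 0, 0)ᵀ
v_2 = (0, 1, 0, 0)ᵀ

Let N = A − (-2)·I. We want v_2 with N^2 v_2 = 0 but N^1 v_2 ≠ 0; then v_{j-1} := N · v_j for j = 2, …, 2.

Pick v_2 = (0, 1, 0, 0)ᵀ.
Then v_1 = N · v_2 = (-3, 0, 0, 0)ᵀ.

Sanity check: (A − (-2)·I) v_1 = (0, 0, 0, 0)ᵀ = 0. ✓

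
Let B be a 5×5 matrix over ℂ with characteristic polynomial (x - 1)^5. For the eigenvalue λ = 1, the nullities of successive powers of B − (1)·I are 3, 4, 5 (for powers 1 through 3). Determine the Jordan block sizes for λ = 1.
Block sizes for λ = 1: [3, 1, 1]

From the dimensions of kernels of powers, the number of Jordan blocks of size at least j is d_j − d_{j−1} where d_j = dim ker(N^j) (with d_0 = 0). Computing the differences gives [3, 1, 1].
The number of blocks of size exactly k is (#blocks of size ≥ k) − (#blocks of size ≥ k + 1), so the partition is: 2 block(s) of size 1, 1 block(s) of size 3.
In nonincreasing order the block sizes are [3, 1, 1].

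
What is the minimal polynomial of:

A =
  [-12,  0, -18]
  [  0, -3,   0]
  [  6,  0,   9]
x^2 + 3*x

The characteristic polynomial is χ_A(x) = x*(x + 3)^2, so the eigenvalues are known. The minimal polynomial is
  m_A(x) = Π_λ (x − λ)^{k_λ}
where k_λ is the size of the *largest* Jordan block for λ (equivalently, the smallest k with (A − λI)^k v = 0 for every generalised eigenvector v of λ).

  λ = -3: largest Jordan block has size 1, contributing (x + 3)
  λ = 0: largest Jordan block has size 1, contributing (x − 0)

So m_A(x) = x*(x + 3) = x^2 + 3*x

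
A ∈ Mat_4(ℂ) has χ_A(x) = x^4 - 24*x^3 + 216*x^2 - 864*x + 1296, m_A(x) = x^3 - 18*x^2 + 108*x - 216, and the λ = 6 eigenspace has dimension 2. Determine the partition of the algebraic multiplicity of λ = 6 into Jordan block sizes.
Block sizes for λ = 6: [3, 1]

Step 1 — from the characteristic polynomial, algebraic multiplicity of λ = 6 is 4. From dim ker(A − (6)·I) = 2, there are exactly 2 Jordan blocks for λ = 6.
Step 2 — from the minimal polynomial, the factor (x − 6)^3 tells us the largest block for λ = 6 has size 3.
Step 3 — with total size 4, 2 blocks, and largest block 3, the block sizes (in nonincreasing order) are [3, 1].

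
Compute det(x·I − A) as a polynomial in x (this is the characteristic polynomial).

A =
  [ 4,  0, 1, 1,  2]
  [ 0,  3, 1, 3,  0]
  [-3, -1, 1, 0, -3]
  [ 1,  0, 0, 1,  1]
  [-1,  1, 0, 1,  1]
x^5 - 10*x^4 + 40*x^3 - 80*x^2 + 80*x - 32

Expanding det(x·I − A) (e.g. by cofactor expansion or by noting that A is similar to its Jordan form J, which has the same characteristic polynomial as A) gives
  χ_A(x) = x^5 - 10*x^4 + 40*x^3 - 80*x^2 + 80*x - 32
which factors as (x - 2)^5. The eigenvalues (with algebraic multiplicities) are λ = 2 with multiplicity 5.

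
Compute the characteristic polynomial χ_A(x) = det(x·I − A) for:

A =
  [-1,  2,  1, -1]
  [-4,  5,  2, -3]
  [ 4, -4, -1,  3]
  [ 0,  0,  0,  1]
x^4 - 4*x^3 + 6*x^2 - 4*x + 1

Expanding det(x·I − A) (e.g. by cofactor expansion or by noting that A is similar to its Jordan form J, which has the same characteristic polynomial as A) gives
  χ_A(x) = x^4 - 4*x^3 + 6*x^2 - 4*x + 1
which factors as (x - 1)^4. The eigenvalues (with algebraic multiplicities) are λ = 1 with multiplicity 4.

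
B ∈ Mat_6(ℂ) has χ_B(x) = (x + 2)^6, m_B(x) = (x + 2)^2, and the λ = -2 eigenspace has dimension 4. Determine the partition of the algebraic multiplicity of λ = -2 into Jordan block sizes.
Block sizes for λ = -2: [2, 2, 1, 1]

Step 1 — from the characteristic polynomial, algebraic multiplicity of λ = -2 is 6. From dim ker(B − (-2)·I) = 4, there are exactly 4 Jordan blocks for λ = -2.
Step 2 — from the minimal polynomial, the factor (x + 2)^2 tells us the largest block for λ = -2 has size 2.
Step 3 — with total size 6, 4 blocks, and largest block 2, the block sizes (in nonincreasing order) are [2, 2, 1, 1].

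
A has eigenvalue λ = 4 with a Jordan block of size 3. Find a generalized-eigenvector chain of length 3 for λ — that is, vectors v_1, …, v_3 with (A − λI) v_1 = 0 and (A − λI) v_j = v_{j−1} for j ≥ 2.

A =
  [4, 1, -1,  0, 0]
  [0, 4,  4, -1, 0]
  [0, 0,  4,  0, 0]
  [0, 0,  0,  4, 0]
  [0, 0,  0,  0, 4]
A Jordan chain for λ = 4 of length 3:
v_1 = (4, 0, 0, 0, 0)ᵀ
v_2 = (-1, 4, 0, 0, 0)ᵀ
v_3 = (0, 0, 1, 0, 0)ᵀ

Let N = A − (4)·I. We want v_3 with N^3 v_3 = 0 but N^2 v_3 ≠ 0; then v_{j-1} := N · v_j for j = 3, …, 2.

Pick v_3 = (0, 0, 1, 0, 0)ᵀ.
Then v_2 = N · v_3 = (-1, 4, 0, 0, 0)ᵀ.
Then v_1 = N · v_2 = (4, 0, 0, 0, 0)ᵀ.

Sanity check: (A − (4)·I) v_1 = (0, 0, 0, 0, 0)ᵀ = 0. ✓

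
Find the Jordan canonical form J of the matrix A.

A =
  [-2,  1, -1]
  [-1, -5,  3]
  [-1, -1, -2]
J_3(-3)

The characteristic polynomial is
  det(x·I − A) = x^3 + 9*x^2 + 27*x + 27 = (x + 3)^3

Eigenvalues and multiplicities (the geometric multiplicity of λ is n − rank(A − λI), which equals the number of Jordan blocks for λ):
  λ = -3: algebraic multiplicity = 3, geometric multiplicity = 1

Determining the block sizes for each eigenvalue:
  λ = -3: one block (gm = 1), so the single block has size am = 3 → block sizes [3]

Assembling the blocks gives a Jordan form
J =
  [-3,  1,  0]
  [ 0, -3,  1]
  [ 0,  0, -3]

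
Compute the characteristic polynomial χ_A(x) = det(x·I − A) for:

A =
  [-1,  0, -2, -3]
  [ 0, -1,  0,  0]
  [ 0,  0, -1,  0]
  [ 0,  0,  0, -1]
x^4 + 4*x^3 + 6*x^2 + 4*x + 1

Expanding det(x·I − A) (e.g. by cofactor expansion or by noting that A is similar to its Jordan form J, which has the same characteristic polynomial as A) gives
  χ_A(x) = x^4 + 4*x^3 + 6*x^2 + 4*x + 1
which factors as (x + 1)^4. The eigenvalues (with algebraic multiplicities) are λ = -1 with multiplicity 4.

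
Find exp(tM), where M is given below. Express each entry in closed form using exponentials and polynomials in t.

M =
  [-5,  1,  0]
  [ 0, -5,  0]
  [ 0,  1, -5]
e^{tM} =
  [exp(-5*t), t*exp(-5*t), 0]
  [0, exp(-5*t), 0]
  [0, t*exp(-5*t), exp(-5*t)]

Strategy: write M = P · J · P⁻¹ where J is a Jordan canonical form, so e^{tM} = P · e^{tJ} · P⁻¹, and e^{tJ} can be computed block-by-block.

M has Jordan form
J =
  [-5,  1,  0]
  [ 0, -5,  0]
  [ 0,  0, -5]
(up to reordering of blocks).

Per-block formulas:
  For a 2×2 Jordan block J_2(-5): exp(t · J_2(-5)) = e^(-5t)·(I + t·N), where N is the 2×2 nilpotent shift.
  For a 1×1 block at λ = -5: exp(t · [-5]) = [e^(-5t)].

After assembling e^{tJ} and conjugating by P, we get:

e^{tM} =
  [exp(-5*t), t*exp(-5*t), 0]
  [0, exp(-5*t), 0]
  [0, t*exp(-5*t), exp(-5*t)]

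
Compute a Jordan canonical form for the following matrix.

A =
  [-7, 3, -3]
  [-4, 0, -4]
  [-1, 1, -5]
J_2(-4) ⊕ J_1(-4)

The characteristic polynomial is
  det(x·I − A) = x^3 + 12*x^2 + 48*x + 64 = (x + 4)^3

Eigenvalues and multiplicities (the geometric multiplicity of λ is n − rank(A − λI), which equals the number of Jordan blocks for λ):
  λ = -4: algebraic multiplicity = 3, geometric multiplicity = 2

Determining the block sizes for each eigenvalue:
  λ = -4: 2 blocks summing to 3 forces exactly one block of size 2 and the rest size 1 → block sizes [2, 1]

Assembling the blocks gives a Jordan form
J =
  [-4,  1,  0]
  [ 0, -4,  0]
  [ 0,  0, -4]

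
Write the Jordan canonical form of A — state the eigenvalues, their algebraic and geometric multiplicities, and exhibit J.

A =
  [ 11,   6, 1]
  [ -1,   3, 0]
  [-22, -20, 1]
J_3(5)

The characteristic polynomial is
  det(x·I − A) = x^3 - 15*x^2 + 75*x - 125 = (x - 5)^3

Eigenvalues and multiplicities (the geometric multiplicity of λ is n − rank(A − λI), which equals the number of Jordan blocks for λ):
  λ = 5: algebraic multiplicity = 3, geometric multiplicity = 1

Determining the block sizes for each eigenvalue:
  λ = 5: one block (gm = 1), so the single block has size am = 3 → block sizes [3]

Assembling the blocks gives a Jordan form
J =
  [5, 1, 0]
  [0, 5, 1]
  [0, 0, 5]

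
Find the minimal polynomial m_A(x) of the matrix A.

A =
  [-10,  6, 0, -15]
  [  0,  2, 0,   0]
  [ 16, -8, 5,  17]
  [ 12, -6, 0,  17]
x^3 - 12*x^2 + 45*x - 50

The characteristic polynomial is χ_A(x) = (x - 5)^2*(x - 2)^2, so the eigenvalues are known. The minimal polynomial is
  m_A(x) = Π_λ (x − λ)^{k_λ}
where k_λ is the size of the *largest* Jordan block for λ (equivalently, the smallest k with (A − λI)^k v = 0 for every generalised eigenvector v of λ).

  λ = 2: largest Jordan block has size 1, contributing (x − 2)
  λ = 5: largest Jordan block has size 2, contributing (x − 5)^2

So m_A(x) = (x - 5)^2*(x - 2) = x^3 - 12*x^2 + 45*x - 50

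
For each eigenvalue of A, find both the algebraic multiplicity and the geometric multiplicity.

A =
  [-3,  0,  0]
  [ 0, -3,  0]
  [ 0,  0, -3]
λ = -3: alg = 3, geom = 3

Step 1 — factor the characteristic polynomial to read off the algebraic multiplicities:
  χ_A(x) = (x + 3)^3

Step 2 — compute geometric multiplicities via the rank-nullity identity g(λ) = n − rank(A − λI):
  rank(A − (-3)·I) = 0, so dim ker(A − (-3)·I) = n − 0 = 3

Summary:
  λ = -3: algebraic multiplicity = 3, geometric multiplicity = 3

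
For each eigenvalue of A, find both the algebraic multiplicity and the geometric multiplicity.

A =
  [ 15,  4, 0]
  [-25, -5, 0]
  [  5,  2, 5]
λ = 5: alg = 3, geom = 2

Step 1 — factor the characteristic polynomial to read off the algebraic multiplicities:
  χ_A(x) = (x - 5)^3

Step 2 — compute geometric multiplicities via the rank-nullity identity g(λ) = n − rank(A − λI):
  rank(A − (5)·I) = 1, so dim ker(A − (5)·I) = n − 1 = 2

Summary:
  λ = 5: algebraic multiplicity = 3, geometric multiplicity = 2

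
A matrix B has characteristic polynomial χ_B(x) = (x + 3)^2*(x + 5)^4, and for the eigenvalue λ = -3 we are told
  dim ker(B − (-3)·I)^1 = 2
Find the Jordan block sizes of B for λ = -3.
Block sizes for λ = -3: [1, 1]

From the dimensions of kernels of powers, the number of Jordan blocks of size at least j is d_j − d_{j−1} where d_j = dim ker(N^j) (with d_0 = 0). Computing the differences gives [2].
The number of blocks of size exactly k is (#blocks of size ≥ k) − (#blocks of size ≥ k + 1), so the partition is: 2 block(s) of size 1.
In nonincreasing order the block sizes are [1, 1].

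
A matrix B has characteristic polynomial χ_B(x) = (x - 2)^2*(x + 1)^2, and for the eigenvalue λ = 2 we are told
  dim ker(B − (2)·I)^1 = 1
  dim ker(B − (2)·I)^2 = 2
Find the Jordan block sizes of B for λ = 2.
Block sizes for λ = 2: [2]

From the dimensions of kernels of powers, the number of Jordan blocks of size at least j is d_j − d_{j−1} where d_j = dim ker(N^j) (with d_0 = 0). Computing the differences gives [1, 1].
The number of blocks of size exactly k is (#blocks of size ≥ k) − (#blocks of size ≥ k + 1), so the partition is: 1 block(s) of size 2.
In nonincreasing order the block sizes are [2].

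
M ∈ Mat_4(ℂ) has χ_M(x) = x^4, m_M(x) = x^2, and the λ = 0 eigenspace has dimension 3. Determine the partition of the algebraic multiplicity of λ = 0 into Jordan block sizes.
Block sizes for λ = 0: [2, 1, 1]

Step 1 — from the characteristic polynomial, algebraic multiplicity of λ = 0 is 4. From dim ker(M − (0)·I) = 3, there are exactly 3 Jordan blocks for λ = 0.
Step 2 — from the minimal polynomial, the factor (x − 0)^2 tells us the largest block for λ = 0 has size 2.
Step 3 — with total size 4, 3 blocks, and largest block 2, the block sizes (in nonincreasing order) are [2, 1, 1].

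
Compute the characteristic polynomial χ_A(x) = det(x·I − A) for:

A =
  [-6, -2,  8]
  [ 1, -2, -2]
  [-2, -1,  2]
x^3 + 6*x^2 + 12*x + 8

Expanding det(x·I − A) (e.g. by cofactor expansion or by noting that A is similar to its Jordan form J, which has the same characteristic polynomial as A) gives
  χ_A(x) = x^3 + 6*x^2 + 12*x + 8
which factors as (x + 2)^3. The eigenvalues (with algebraic multiplicities) are λ = -2 with multiplicity 3.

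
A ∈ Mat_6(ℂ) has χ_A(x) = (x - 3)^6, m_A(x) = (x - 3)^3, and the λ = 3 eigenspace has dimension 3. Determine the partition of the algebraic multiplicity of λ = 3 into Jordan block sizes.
Block sizes for λ = 3: [3, 2, 1]

Step 1 — from the characteristic polynomial, algebraic multiplicity of λ = 3 is 6. From dim ker(A − (3)·I) = 3, there are exactly 3 Jordan blocks for λ = 3.
Step 2 — from the minimal polynomial, the factor (x − 3)^3 tells us the largest block for λ = 3 has size 3.
Step 3 — with total size 6, 3 blocks, and largest block 3, the block sizes (in nonincreasing order) are [3, 2, 1].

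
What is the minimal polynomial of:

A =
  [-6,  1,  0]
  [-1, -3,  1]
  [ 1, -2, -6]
x^3 + 15*x^2 + 75*x + 125

The characteristic polynomial is χ_A(x) = (x + 5)^3, so the eigenvalues are known. The minimal polynomial is
  m_A(x) = Π_λ (x − λ)^{k_λ}
where k_λ is the size of the *largest* Jordan block for λ (equivalently, the smallest k with (A − λI)^k v = 0 for every generalised eigenvector v of λ).

  λ = -5: largest Jordan block has size 3, contributing (x + 5)^3

So m_A(x) = (x + 5)^3 = x^3 + 15*x^2 + 75*x + 125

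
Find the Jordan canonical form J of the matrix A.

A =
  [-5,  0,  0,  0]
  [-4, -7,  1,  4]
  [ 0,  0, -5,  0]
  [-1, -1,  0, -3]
J_3(-5) ⊕ J_1(-5)

The characteristic polynomial is
  det(x·I − A) = x^4 + 20*x^3 + 150*x^2 + 500*x + 625 = (x + 5)^4

Eigenvalues and multiplicities (the geometric multiplicity of λ is n − rank(A − λI), which equals the number of Jordan blocks for λ):
  λ = -5: algebraic multiplicity = 4, geometric multiplicity = 2

Determining the block sizes for each eigenvalue:
  λ = -5: with am = 4 and gm = 2, the partition is not yet determined (e.g. several partitions of 4 into 2 parts exist). Let N = A − (-5)·I. Computing rank(N^1) = 2, rank(N^2) = 1, rank(N^3) = 0; the number of blocks of size ≥ j is rank(N^{j−1}) − rank(N^j), giving [2, 1, 1]. So we have 1 block(s) of size 3, 1 block(s) of size 1 → block sizes [3, 1]

Assembling the blocks gives a Jordan form
J =
  [-5,  1,  0,  0]
  [ 0, -5,  1,  0]
  [ 0,  0, -5,  0]
  [ 0,  0,  0, -5]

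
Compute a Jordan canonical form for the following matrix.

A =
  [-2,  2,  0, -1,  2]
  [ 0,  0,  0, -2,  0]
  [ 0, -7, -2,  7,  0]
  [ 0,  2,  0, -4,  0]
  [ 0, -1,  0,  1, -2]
J_2(-2) ⊕ J_2(-2) ⊕ J_1(-2)

The characteristic polynomial is
  det(x·I − A) = x^5 + 10*x^4 + 40*x^3 + 80*x^2 + 80*x + 32 = (x + 2)^5

Eigenvalues and multiplicities (the geometric multiplicity of λ is n − rank(A − λI), which equals the number of Jordan blocks for λ):
  λ = -2: algebraic multiplicity = 5, geometric multiplicity = 3

Determining the block sizes for each eigenvalue:
  λ = -2: with am = 5 and gm = 3, the partition is not yet determined (e.g. several partitions of 5 into 3 parts exist). Let N = A − (-2)·I. Computing rank(N^1) = 2, rank(N^2) = 0; the number of blocks of size ≥ j is rank(N^{j−1}) − rank(N^j), giving [3, 2]. So we have 2 block(s) of size 2, 1 block(s) of size 1 → block sizes [2, 2, 1]

Assembling the blocks gives a Jordan form
J =
  [-2,  1,  0,  0,  0]
  [ 0, -2,  0,  0,  0]
  [ 0,  0, -2,  1,  0]
  [ 0,  0,  0, -2,  0]
  [ 0,  0,  0,  0, -2]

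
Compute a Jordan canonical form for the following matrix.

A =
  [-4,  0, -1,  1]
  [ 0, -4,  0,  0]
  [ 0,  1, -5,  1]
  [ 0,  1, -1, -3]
J_2(-4) ⊕ J_2(-4)

The characteristic polynomial is
  det(x·I − A) = x^4 + 16*x^3 + 96*x^2 + 256*x + 256 = (x + 4)^4

Eigenvalues and multiplicities (the geometric multiplicity of λ is n − rank(A − λI), which equals the number of Jordan blocks for λ):
  λ = -4: algebraic multiplicity = 4, geometric multiplicity = 2

Determining the block sizes for each eigenvalue:
  λ = -4: with am = 4 and gm = 2, the partition is not yet determined (e.g. several partitions of 4 into 2 parts exist). Let N = A − (-4)·I. Computing rank(N^1) = 2, rank(N^2) = 0; the number of blocks of size ≥ j is rank(N^{j−1}) − rank(N^j), giving [2, 2]. So we have 2 block(s) of size 2 → block sizes [2, 2]

Assembling the blocks gives a Jordan form
J =
  [-4,  1,  0,  0]
  [ 0, -4,  0,  0]
  [ 0,  0, -4,  1]
  [ 0,  0,  0, -4]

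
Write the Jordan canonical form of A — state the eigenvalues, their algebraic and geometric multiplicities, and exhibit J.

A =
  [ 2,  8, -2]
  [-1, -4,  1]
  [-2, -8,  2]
J_2(0) ⊕ J_1(0)

The characteristic polynomial is
  det(x·I − A) = x^3

Eigenvalues and multiplicities (the geometric multiplicity of λ is n − rank(A − λI), which equals the number of Jordan blocks for λ):
  λ = 0: algebraic multiplicity = 3, geometric multiplicity = 2

Determining the block sizes for each eigenvalue:
  λ = 0: 2 blocks summing to 3 forces exactly one block of size 2 and the rest size 1 → block sizes [2, 1]

Assembling the blocks gives a Jordan form
J =
  [0, 1, 0]
  [0, 0, 0]
  [0, 0, 0]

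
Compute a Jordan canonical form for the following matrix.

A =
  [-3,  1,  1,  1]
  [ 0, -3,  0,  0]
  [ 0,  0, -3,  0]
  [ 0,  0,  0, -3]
J_2(-3) ⊕ J_1(-3) ⊕ J_1(-3)

The characteristic polynomial is
  det(x·I − A) = x^4 + 12*x^3 + 54*x^2 + 108*x + 81 = (x + 3)^4

Eigenvalues and multiplicities (the geometric multiplicity of λ is n − rank(A − λI), which equals the number of Jordan blocks for λ):
  λ = -3: algebraic multiplicity = 4, geometric multiplicity = 3

Determining the block sizes for each eigenvalue:
  λ = -3: 3 blocks summing to 4 forces exactly one block of size 2 and the rest size 1 → block sizes [2, 1, 1]

Assembling the blocks gives a Jordan form
J =
  [-3,  1,  0,  0]
  [ 0, -3,  0,  0]
  [ 0,  0, -3,  0]
  [ 0,  0,  0, -3]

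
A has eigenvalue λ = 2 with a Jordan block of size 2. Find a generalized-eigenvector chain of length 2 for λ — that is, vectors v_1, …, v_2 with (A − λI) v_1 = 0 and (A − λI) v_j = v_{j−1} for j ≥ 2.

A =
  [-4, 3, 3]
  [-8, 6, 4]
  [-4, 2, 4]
A Jordan chain for λ = 2 of length 2:
v_1 = (-6, -8, -4)ᵀ
v_2 = (1, 0, 0)ᵀ

Let N = A − (2)·I. We want v_2 with N^2 v_2 = 0 but N^1 v_2 ≠ 0; then v_{j-1} := N · v_j for j = 2, …, 2.

Pick v_2 = (1, 0, 0)ᵀ.
Then v_1 = N · v_2 = (-6, -8, -4)ᵀ.

Sanity check: (A − (2)·I) v_1 = (0, 0, 0)ᵀ = 0. ✓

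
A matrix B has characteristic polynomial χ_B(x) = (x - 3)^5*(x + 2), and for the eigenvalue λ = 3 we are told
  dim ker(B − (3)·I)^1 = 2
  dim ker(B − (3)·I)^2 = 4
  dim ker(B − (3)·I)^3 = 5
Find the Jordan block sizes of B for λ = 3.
Block sizes for λ = 3: [3, 2]

From the dimensions of kernels of powers, the number of Jordan blocks of size at least j is d_j − d_{j−1} where d_j = dim ker(N^j) (with d_0 = 0). Computing the differences gives [2, 2, 1].
The number of blocks of size exactly k is (#blocks of size ≥ k) − (#blocks of size ≥ k + 1), so the partition is: 1 block(s) of size 2, 1 block(s) of size 3.
In nonincreasing order the block sizes are [3, 2].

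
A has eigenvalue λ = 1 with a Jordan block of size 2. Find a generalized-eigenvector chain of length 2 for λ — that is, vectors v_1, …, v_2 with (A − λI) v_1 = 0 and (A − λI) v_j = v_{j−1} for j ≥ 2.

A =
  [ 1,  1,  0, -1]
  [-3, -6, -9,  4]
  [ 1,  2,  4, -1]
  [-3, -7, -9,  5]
A Jordan chain for λ = 1 of length 2:
v_1 = (0, -3, 1, -3)ᵀ
v_2 = (1, 0, 0, 0)ᵀ

Let N = A − (1)·I. We want v_2 with N^2 v_2 = 0 but N^1 v_2 ≠ 0; then v_{j-1} := N · v_j for j = 2, …, 2.

Pick v_2 = (1, 0, 0, 0)ᵀ.
Then v_1 = N · v_2 = (0, -3, 1, -3)ᵀ.

Sanity check: (A − (1)·I) v_1 = (0, 0, 0, 0)ᵀ = 0. ✓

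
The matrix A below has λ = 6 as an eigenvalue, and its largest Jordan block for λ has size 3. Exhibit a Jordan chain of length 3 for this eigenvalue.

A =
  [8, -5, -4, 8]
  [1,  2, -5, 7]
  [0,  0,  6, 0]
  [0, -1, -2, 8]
A Jordan chain for λ = 6 of length 3:
v_1 = (-1, -2, 0, -1)ᵀ
v_2 = (2, 1, 0, 0)ᵀ
v_3 = (1, 0, 0, 0)ᵀ

Let N = A − (6)·I. We want v_3 with N^3 v_3 = 0 but N^2 v_3 ≠ 0; then v_{j-1} := N · v_j for j = 3, …, 2.

Pick v_3 = (1, 0, 0, 0)ᵀ.
Then v_2 = N · v_3 = (2, 1, 0, 0)ᵀ.
Then v_1 = N · v_2 = (-1, -2, 0, -1)ᵀ.

Sanity check: (A − (6)·I) v_1 = (0, 0, 0, 0)ᵀ = 0. ✓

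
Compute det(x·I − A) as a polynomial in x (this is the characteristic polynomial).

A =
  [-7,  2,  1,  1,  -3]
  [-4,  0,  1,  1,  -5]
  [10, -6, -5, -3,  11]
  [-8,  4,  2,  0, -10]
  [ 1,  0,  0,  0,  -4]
x^5 + 16*x^4 + 100*x^3 + 304*x^2 + 448*x + 256

Expanding det(x·I − A) (e.g. by cofactor expansion or by noting that A is similar to its Jordan form J, which has the same characteristic polynomial as A) gives
  χ_A(x) = x^5 + 16*x^4 + 100*x^3 + 304*x^2 + 448*x + 256
which factors as (x + 2)^2*(x + 4)^3. The eigenvalues (with algebraic multiplicities) are λ = -4 with multiplicity 3, λ = -2 with multiplicity 2.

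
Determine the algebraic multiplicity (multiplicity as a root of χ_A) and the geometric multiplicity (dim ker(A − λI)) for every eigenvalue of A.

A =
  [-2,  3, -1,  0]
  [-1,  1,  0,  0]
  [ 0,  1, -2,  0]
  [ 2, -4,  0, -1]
λ = -1: alg = 4, geom = 2

Step 1 — factor the characteristic polynomial to read off the algebraic multiplicities:
  χ_A(x) = (x + 1)^4

Step 2 — compute geometric multiplicities via the rank-nullity identity g(λ) = n − rank(A − λI):
  rank(A − (-1)·I) = 2, so dim ker(A − (-1)·I) = n − 2 = 2

Summary:
  λ = -1: algebraic multiplicity = 4, geometric multiplicity = 2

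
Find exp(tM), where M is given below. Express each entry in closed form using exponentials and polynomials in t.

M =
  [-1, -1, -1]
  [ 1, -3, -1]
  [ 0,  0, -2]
e^{tM} =
  [t*exp(-2*t) + exp(-2*t), -t*exp(-2*t), -t*exp(-2*t)]
  [t*exp(-2*t), -t*exp(-2*t) + exp(-2*t), -t*exp(-2*t)]
  [0, 0, exp(-2*t)]

Strategy: write M = P · J · P⁻¹ where J is a Jordan canonical form, so e^{tM} = P · e^{tJ} · P⁻¹, and e^{tJ} can be computed block-by-block.

M has Jordan form
J =
  [-2,  1,  0]
  [ 0, -2,  0]
  [ 0,  0, -2]
(up to reordering of blocks).

Per-block formulas:
  For a 2×2 Jordan block J_2(-2): exp(t · J_2(-2)) = e^(-2t)·(I + t·N), where N is the 2×2 nilpotent shift.
  For a 1×1 block at λ = -2: exp(t · [-2]) = [e^(-2t)].

After assembling e^{tJ} and conjugating by P, we get:

e^{tM} =
  [t*exp(-2*t) + exp(-2*t), -t*exp(-2*t), -t*exp(-2*t)]
  [t*exp(-2*t), -t*exp(-2*t) + exp(-2*t), -t*exp(-2*t)]
  [0, 0, exp(-2*t)]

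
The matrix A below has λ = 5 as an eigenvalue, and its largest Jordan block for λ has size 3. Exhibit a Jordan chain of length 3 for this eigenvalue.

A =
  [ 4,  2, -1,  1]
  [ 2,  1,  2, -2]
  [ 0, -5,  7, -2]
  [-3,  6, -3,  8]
A Jordan chain for λ = 5 of length 3:
v_1 = (2, -4, -4, 6)ᵀ
v_2 = (-1, 2, 0, -3)ᵀ
v_3 = (1, 0, 0, 0)ᵀ

Let N = A − (5)·I. We want v_3 with N^3 v_3 = 0 but N^2 v_3 ≠ 0; then v_{j-1} := N · v_j for j = 3, …, 2.

Pick v_3 = (1, 0, 0, 0)ᵀ.
Then v_2 = N · v_3 = (-1, 2, 0, -3)ᵀ.
Then v_1 = N · v_2 = (2, -4, -4, 6)ᵀ.

Sanity check: (A − (5)·I) v_1 = (0, 0, 0, 0)ᵀ = 0. ✓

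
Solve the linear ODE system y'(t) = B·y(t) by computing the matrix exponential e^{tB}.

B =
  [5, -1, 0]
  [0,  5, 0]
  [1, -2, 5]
e^{tB} =
  [exp(5*t), -t*exp(5*t), 0]
  [0, exp(5*t), 0]
  [t*exp(5*t), -t^2*exp(5*t)/2 - 2*t*exp(5*t), exp(5*t)]

Strategy: write B = P · J · P⁻¹ where J is a Jordan canonical form, so e^{tB} = P · e^{tJ} · P⁻¹, and e^{tJ} can be computed block-by-block.

B has Jordan form
J =
  [5, 1, 0]
  [0, 5, 1]
  [0, 0, 5]
(up to reordering of blocks).

Per-block formulas:
  For a 3×3 Jordan block J_3(5): exp(t · J_3(5)) = e^(5t)·(I + t·N + (t^2/2)·N^2), where N is the 3×3 nilpotent shift.

After assembling e^{tJ} and conjugating by P, we get:

e^{tB} =
  [exp(5*t), -t*exp(5*t), 0]
  [0, exp(5*t), 0]
  [t*exp(5*t), -t^2*exp(5*t)/2 - 2*t*exp(5*t), exp(5*t)]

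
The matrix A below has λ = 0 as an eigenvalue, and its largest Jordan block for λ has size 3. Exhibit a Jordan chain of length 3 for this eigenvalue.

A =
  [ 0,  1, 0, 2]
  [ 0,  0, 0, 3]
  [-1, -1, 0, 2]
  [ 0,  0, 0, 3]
A Jordan chain for λ = 0 of length 3:
v_1 = (0, 0, -1, 0)ᵀ
v_2 = (1, 0, -1, 0)ᵀ
v_3 = (0, 1, 0, 0)ᵀ

Let N = A − (0)·I. We want v_3 with N^3 v_3 = 0 but N^2 v_3 ≠ 0; then v_{j-1} := N · v_j for j = 3, …, 2.

Pick v_3 = (0, 1, 0, 0)ᵀ.
Then v_2 = N · v_3 = (1, 0, -1, 0)ᵀ.
Then v_1 = N · v_2 = (0, 0, -1, 0)ᵀ.

Sanity check: (A − (0)·I) v_1 = (0, 0, 0, 0)ᵀ = 0. ✓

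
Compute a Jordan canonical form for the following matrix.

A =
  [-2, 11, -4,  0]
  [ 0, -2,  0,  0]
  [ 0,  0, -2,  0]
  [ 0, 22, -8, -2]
J_2(-2) ⊕ J_1(-2) ⊕ J_1(-2)

The characteristic polynomial is
  det(x·I − A) = x^4 + 8*x^3 + 24*x^2 + 32*x + 16 = (x + 2)^4

Eigenvalues and multiplicities (the geometric multiplicity of λ is n − rank(A − λI), which equals the number of Jordan blocks for λ):
  λ = -2: algebraic multiplicity = 4, geometric multiplicity = 3

Determining the block sizes for each eigenvalue:
  λ = -2: 3 blocks summing to 4 forces exactly one block of size 2 and the rest size 1 → block sizes [2, 1, 1]

Assembling the blocks gives a Jordan form
J =
  [-2,  1,  0,  0]
  [ 0, -2,  0,  0]
  [ 0,  0, -2,  0]
  [ 0,  0,  0, -2]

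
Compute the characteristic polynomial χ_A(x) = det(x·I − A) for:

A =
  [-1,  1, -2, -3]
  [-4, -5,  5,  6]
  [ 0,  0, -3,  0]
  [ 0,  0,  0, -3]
x^4 + 12*x^3 + 54*x^2 + 108*x + 81

Expanding det(x·I − A) (e.g. by cofactor expansion or by noting that A is similar to its Jordan form J, which has the same characteristic polynomial as A) gives
  χ_A(x) = x^4 + 12*x^3 + 54*x^2 + 108*x + 81
which factors as (x + 3)^4. The eigenvalues (with algebraic multiplicities) are λ = -3 with multiplicity 4.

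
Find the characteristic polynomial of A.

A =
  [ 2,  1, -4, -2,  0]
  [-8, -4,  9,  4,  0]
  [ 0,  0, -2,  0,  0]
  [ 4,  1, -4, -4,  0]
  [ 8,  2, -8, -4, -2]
x^5 + 10*x^4 + 40*x^3 + 80*x^2 + 80*x + 32

Expanding det(x·I − A) (e.g. by cofactor expansion or by noting that A is similar to its Jordan form J, which has the same characteristic polynomial as A) gives
  χ_A(x) = x^5 + 10*x^4 + 40*x^3 + 80*x^2 + 80*x + 32
which factors as (x + 2)^5. The eigenvalues (with algebraic multiplicities) are λ = -2 with multiplicity 5.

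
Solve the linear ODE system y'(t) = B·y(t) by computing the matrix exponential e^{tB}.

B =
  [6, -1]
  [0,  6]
e^{tB} =
  [exp(6*t), -t*exp(6*t)]
  [0, exp(6*t)]

Strategy: write B = P · J · P⁻¹ where J is a Jordan canonical form, so e^{tB} = P · e^{tJ} · P⁻¹, and e^{tJ} can be computed block-by-block.

B has Jordan form
J =
  [6, 1]
  [0, 6]
(up to reordering of blocks).

Per-block formulas:
  For a 2×2 Jordan block J_2(6): exp(t · J_2(6)) = e^(6t)·(I + t·N), where N is the 2×2 nilpotent shift.

After assembling e^{tJ} and conjugating by P, we get:

e^{tB} =
  [exp(6*t), -t*exp(6*t)]
  [0, exp(6*t)]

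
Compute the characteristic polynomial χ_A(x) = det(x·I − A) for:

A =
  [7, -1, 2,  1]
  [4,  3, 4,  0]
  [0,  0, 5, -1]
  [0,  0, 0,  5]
x^4 - 20*x^3 + 150*x^2 - 500*x + 625

Expanding det(x·I − A) (e.g. by cofactor expansion or by noting that A is similar to its Jordan form J, which has the same characteristic polynomial as A) gives
  χ_A(x) = x^4 - 20*x^3 + 150*x^2 - 500*x + 625
which factors as (x - 5)^4. The eigenvalues (with algebraic multiplicities) are λ = 5 with multiplicity 4.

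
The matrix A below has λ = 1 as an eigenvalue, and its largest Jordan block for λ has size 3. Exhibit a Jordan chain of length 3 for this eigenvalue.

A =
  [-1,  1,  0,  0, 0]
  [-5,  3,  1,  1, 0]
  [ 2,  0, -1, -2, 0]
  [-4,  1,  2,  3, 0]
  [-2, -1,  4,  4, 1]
A Jordan chain for λ = 1 of length 3:
v_1 = (-1, -2, 0, -1, 1)ᵀ
v_2 = (-2, -5, 2, -4, -2)ᵀ
v_3 = (1, 0, 0, 0, 0)ᵀ

Let N = A − (1)·I. We want v_3 with N^3 v_3 = 0 but N^2 v_3 ≠ 0; then v_{j-1} := N · v_j for j = 3, …, 2.

Pick v_3 = (1, 0, 0, 0, 0)ᵀ.
Then v_2 = N · v_3 = (-2, -5, 2, -4, -2)ᵀ.
Then v_1 = N · v_2 = (-1, -2, 0, -1, 1)ᵀ.

Sanity check: (A − (1)·I) v_1 = (0, 0, 0, 0, 0)ᵀ = 0. ✓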